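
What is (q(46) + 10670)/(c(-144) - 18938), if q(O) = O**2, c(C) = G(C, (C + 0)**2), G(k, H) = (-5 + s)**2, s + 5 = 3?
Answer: -12786/18889 ≈ -0.67690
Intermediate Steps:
s = -2 (s = -5 + 3 = -2)
G(k, H) = 49 (G(k, H) = (-5 - 2)**2 = (-7)**2 = 49)
c(C) = 49
(q(46) + 10670)/(c(-144) - 18938) = (46**2 + 10670)/(49 - 18938) = (2116 + 10670)/(-18889) = 12786*(-1/18889) = -12786/18889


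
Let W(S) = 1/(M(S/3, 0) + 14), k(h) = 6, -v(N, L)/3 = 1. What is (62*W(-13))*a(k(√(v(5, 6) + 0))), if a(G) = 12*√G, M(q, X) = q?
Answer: 2232*√6/29 ≈ 188.53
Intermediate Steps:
v(N, L) = -3 (v(N, L) = -3*1 = -3)
W(S) = 1/(14 + S/3) (W(S) = 1/(S/3 + 14) = 1/(14 + S/3))
(62*W(-13))*a(k(√(v(5, 6) + 0))) = (62*(3/(42 - 13)))*(12*√6) = (62*(3/29))*(12*√6) = 186*(12*√6)/29 = 2232*√6/29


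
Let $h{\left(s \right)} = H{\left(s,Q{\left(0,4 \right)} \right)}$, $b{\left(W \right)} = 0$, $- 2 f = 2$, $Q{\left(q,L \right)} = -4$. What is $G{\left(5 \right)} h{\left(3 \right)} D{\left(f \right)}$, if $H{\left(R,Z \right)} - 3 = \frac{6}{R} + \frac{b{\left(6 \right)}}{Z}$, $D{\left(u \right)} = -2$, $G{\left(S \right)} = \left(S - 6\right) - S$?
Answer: $60$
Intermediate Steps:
$f = -1$ ($f = \left(- \frac{1}{2}\right) 2 = -1$)
$G{\left(S \right)} = -6$ ($G{\left(S \right)} = \left(S - 6\right) - S = \left(-6 + S\right) - S = -6$)
$H{\left(R,Z \right)} = 3 + \frac{6}{R}$ ($H{\left(R,Z \right)} = 3 + \left(\frac{6}{R} + \frac{0}{Z}\right) = 3 + \left(\frac{6}{R} + 0\right) = 3 + \frac{6}{R}$)
$h{\left(s \right)} = 3 + \frac{6}{s}$
$G{\left(5 \right)} h{\left(3 \right)} D{\left(f \right)} = - 6 \left(3 + \frac{6}{3}\right) \left(-2\right) = - 6 \left(3 + 6 \cdot \frac{1}{3}\right) \left(-2\right) = - 6 \left(3 + 2\right) \left(-2\right) = \left(-6\right) 5 \left(-2\right) = \left(-30\right) \left(-2\right) = 60$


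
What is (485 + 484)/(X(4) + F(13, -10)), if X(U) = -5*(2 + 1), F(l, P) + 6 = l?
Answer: -969/8 ≈ -121.13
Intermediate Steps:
F(l, P) = -6 + l
X(U) = -15 (X(U) = -5*3 = -15)
(485 + 484)/(X(4) + F(13, -10)) = (485 + 484)/(-15 + (-6 + 13)) = 969/(-15 + 7) = 969/(-8) = 969*(-⅛) = -969/8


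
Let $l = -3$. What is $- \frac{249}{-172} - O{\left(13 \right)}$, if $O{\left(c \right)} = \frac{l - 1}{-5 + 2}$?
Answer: $\frac{59}{516} \approx 0.11434$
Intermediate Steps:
$O{\left(c \right)} = \frac{4}{3}$ ($O{\left(c \right)} = \frac{-3 - 1}{-5 + 2} = - \frac{4}{-3} = \left(-4\right) \left(- \frac{1}{3}\right) = \frac{4}{3}$)
$- \frac{249}{-172} - O{\left(13 \right)} = - \frac{249}{-172} - \frac{4}{3} = \left(-249\right) \left(- \frac{1}{172}\right) - \frac{4}{3} = \frac{249}{172} - \frac{4}{3} = \frac{59}{516}$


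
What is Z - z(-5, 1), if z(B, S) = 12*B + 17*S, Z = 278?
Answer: 321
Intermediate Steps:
Z - z(-5, 1) = 278 - (12*(-5) + 17*1) = 278 - (-60 + 17) = 278 - 1*(-43) = 278 + 43 = 321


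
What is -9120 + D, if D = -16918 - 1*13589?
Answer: -39627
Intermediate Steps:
D = -30507 (D = -16918 - 13589 = -30507)
-9120 + D = -9120 - 30507 = -39627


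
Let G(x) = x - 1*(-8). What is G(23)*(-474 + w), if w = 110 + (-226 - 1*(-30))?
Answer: -17360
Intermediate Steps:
G(x) = 8 + x (G(x) = x + 8 = 8 + x)
w = -86 (w = 110 + (-226 + 30) = 110 - 196 = -86)
G(23)*(-474 + w) = (8 + 23)*(-474 - 86) = 31*(-560) = -17360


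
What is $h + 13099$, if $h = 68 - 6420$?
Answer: $6747$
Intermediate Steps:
$h = -6352$ ($h = 68 - 6420 = -6352$)
$h + 13099 = -6352 + 13099 = 6747$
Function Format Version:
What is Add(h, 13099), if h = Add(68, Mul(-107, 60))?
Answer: 6747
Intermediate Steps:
h = -6352 (h = Add(68, -6420) = -6352)
Add(h, 13099) = Add(-6352, 13099) = 6747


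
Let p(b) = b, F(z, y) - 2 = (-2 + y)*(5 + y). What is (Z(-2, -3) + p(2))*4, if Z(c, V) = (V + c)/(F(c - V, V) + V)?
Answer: 108/11 ≈ 9.8182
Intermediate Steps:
F(z, y) = 2 + (-2 + y)*(5 + y)
Z(c, V) = (V + c)/(-8 + V**2 + 4*V) (Z(c, V) = (V + c)/((-8 + V**2 + 3*V) + V) = (V + c)/(-8 + V**2 + 4*V))
(Z(-2, -3) + p(2))*4 = ((-3 - 2)/(-8 + (-3)**2 + 4*(-3)) + 2)*4 = (-5/(-8 + 9 - 12) + 2)*4 = (-5/(-11) + 2)*4 = (-1/11*(-5) + 2)*4 = (5/11 + 2)*4 = (27/11)*4 = 108/11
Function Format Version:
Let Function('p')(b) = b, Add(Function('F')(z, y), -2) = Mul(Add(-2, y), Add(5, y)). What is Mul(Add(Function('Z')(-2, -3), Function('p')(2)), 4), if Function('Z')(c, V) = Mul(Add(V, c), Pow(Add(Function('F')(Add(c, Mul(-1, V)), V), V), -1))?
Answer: Rational(108, 11) ≈ 9.8182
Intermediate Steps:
Function('F')(z, y) = Add(2, Mul(Add(-2, y), Add(5, y)))
Function('Z')(c, V) = Mul(Pow(Add(-8, Pow(V, 2), Mul(4, V)), -1), Add(V, c)) (Function('Z')(c, V) = Mul(Add(V, c), Pow(Add(Add(-8, Pow(V, 2), Mul(3, V)), V), -1)) = Mul(Add(V, c), Pow(Add(-8, Pow(V, 2), Mul(4, V)), -1)) = Mul(Pow(Add(-8, Pow(V, 2), Mul(4, V)), -1), Add(V, c)))
Mul(Add(Function('Z')(-2, -3), Function('p')(2)), 4) = Mul(Add(Mul(Pow(Add(-8, Pow(-3, 2), Mul(4, -3)), -1), Add(-3, -2)), 2), 4) = Mul(Add(Mul(Pow(Add(-8, 9, -12), -1), -5), 2), 4) = Mul(Add(Mul(Pow(-11, -1), -5), 2), 4) = Mul(Add(Mul(Rational(-1, 11), -5), 2), 4) = Mul(Add(Rational(5, 11), 2), 4) = Mul(Rational(27, 11), 4) = Rational(108, 11)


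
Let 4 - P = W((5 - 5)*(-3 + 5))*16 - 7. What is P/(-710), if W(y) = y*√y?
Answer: -11/710 ≈ -0.015493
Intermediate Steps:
W(y) = y^(3/2)
P = 11 (P = 4 - (((5 - 5)*(-3 + 5))^(3/2)*16 - 7) = 4 - ((0*2)^(3/2)*16 - 7) = 4 - (0^(3/2)*16 - 7) = 4 - (0*16 - 7) = 4 - (0 - 7) = 4 - 1*(-7) = 4 + 7 = 11)
P/(-710) = 11/(-710) = 11*(-1/710) = -11/710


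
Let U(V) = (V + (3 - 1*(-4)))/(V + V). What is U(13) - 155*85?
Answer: -171265/13 ≈ -13174.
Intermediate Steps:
U(V) = (7 + V)/(2*V) (U(V) = (V + (3 + 4))/((2*V)) = (V + 7)*(1/(2*V)) = (7 + V)*(1/(2*V)) = (7 + V)/(2*V))
U(13) - 155*85 = (½)*(7 + 13)/13 - 155*85 = (½)*(1/13)*20 - 13175 = 10/13 - 13175 = -171265/13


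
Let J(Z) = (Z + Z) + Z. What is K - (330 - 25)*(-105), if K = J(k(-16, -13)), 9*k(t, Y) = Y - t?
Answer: 32026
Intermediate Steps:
k(t, Y) = -t/9 + Y/9 (k(t, Y) = (Y - t)/9 = -t/9 + Y/9)
J(Z) = 3*Z (J(Z) = 2*Z + Z = 3*Z)
K = 1 (K = 3*(-⅑*(-16) + (⅑)*(-13)) = 3*(16/9 - 13/9) = 3*(⅓) = 1)
K - (330 - 25)*(-105) = 1 - (330 - 25)*(-105) = 1 - 305*(-105) = 1 - 1*(-32025) = 1 + 32025 = 32026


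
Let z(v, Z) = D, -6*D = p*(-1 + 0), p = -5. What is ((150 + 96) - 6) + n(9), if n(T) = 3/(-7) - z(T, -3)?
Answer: 10097/42 ≈ 240.40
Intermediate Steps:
D = -5/6 (D = -(-5)*(-1 + 0)/6 = -(-5)*(-1)/6 = -1/6*5 = -5/6 ≈ -0.83333)
z(v, Z) = -5/6
n(T) = 17/42 (n(T) = 3/(-7) - 1*(-5/6) = 3*(-1/7) + 5/6 = -3/7 + 5/6 = 17/42)
((150 + 96) - 6) + n(9) = ((150 + 96) - 6) + 17/42 = (246 - 6) + 17/42 = 240 + 17/42 = 10097/42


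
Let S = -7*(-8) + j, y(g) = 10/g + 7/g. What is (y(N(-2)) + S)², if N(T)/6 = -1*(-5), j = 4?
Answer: 3301489/900 ≈ 3668.3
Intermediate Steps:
N(T) = 30 (N(T) = 6*(-1*(-5)) = 6*5 = 30)
y(g) = 17/g
S = 60 (S = -7*(-8) + 4 = 56 + 4 = 60)
(y(N(-2)) + S)² = (17/30 + 60)² = (1817/30)² = 3301489/900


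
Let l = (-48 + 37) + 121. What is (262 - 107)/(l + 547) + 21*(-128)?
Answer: -1765861/657 ≈ -2687.8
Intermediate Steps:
l = 110 (l = -11 + 121 = 110)
(262 - 107)/(l + 547) + 21*(-128) = (262 - 107)/(110 + 547) + 21*(-128) = 155/657 - 2688 = -1765861/657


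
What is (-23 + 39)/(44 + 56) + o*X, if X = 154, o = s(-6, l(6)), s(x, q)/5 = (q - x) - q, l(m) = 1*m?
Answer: 115504/25 ≈ 4620.2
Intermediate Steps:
l(m) = m
s(x, q) = -5*x (s(x, q) = 5*((q - x) - q) = 5*(-x) = -5*x)
o = 30 (o = -5*(-6) = 30)
(-23 + 39)/(44 + 56) + o*X = (-23 + 39)/(44 + 56) + 30*154 = 16/100 + 4620 = 16*(1/100) + 4620 = 4/25 + 4620 = 115504/25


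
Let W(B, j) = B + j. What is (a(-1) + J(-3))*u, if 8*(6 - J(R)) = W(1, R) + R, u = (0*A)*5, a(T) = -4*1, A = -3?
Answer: 0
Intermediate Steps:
a(T) = -4
u = 0 (u = (0*(-3))*5 = 0*5 = 0)
J(R) = 47/8 - R/4 (J(R) = 6 - ((1 + R) + R)/8 = 6 - (1 + 2*R)/8 = 6 + (-1/8 - R/4) = 47/8 - R/4)
(a(-1) + J(-3))*u = (-4 + (47/8 - 1/4*(-3)))*0 = (-4 + (47/8 + 3/4))*0 = (-4 + 53/8)*0 = (21/8)*0 = 0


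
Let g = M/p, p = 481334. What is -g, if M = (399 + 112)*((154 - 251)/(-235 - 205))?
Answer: -7081/30255280 ≈ -0.00023404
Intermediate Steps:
M = 49567/440 (M = 511*(-97/(-440)) = 511*(-97*(-1/440)) = 511*(97/440) = 49567/440 ≈ 112.65)
g = 7081/30255280 (g = (49567/440)/481334 = (49567/440)*(1/481334) = 7081/30255280 ≈ 0.00023404)
-g = -1*7081/30255280 = -7081/30255280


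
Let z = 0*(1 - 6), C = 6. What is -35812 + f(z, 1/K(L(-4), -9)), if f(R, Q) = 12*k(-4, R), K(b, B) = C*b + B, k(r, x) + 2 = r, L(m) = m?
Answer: -35884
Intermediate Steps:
k(r, x) = -2 + r
K(b, B) = B + 6*b (K(b, B) = 6*b + B = B + 6*b)
z = 0 (z = 0*(-5) = 0)
f(R, Q) = -72 (f(R, Q) = 12*(-2 - 4) = 12*(-6) = -72)
-35812 + f(z, 1/K(L(-4), -9)) = -35812 - 72 = -35884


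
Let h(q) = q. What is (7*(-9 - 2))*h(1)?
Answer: -77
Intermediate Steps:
(7*(-9 - 2))*h(1) = (7*(-9 - 2))*1 = (7*(-11))*1 = -77*1 = -77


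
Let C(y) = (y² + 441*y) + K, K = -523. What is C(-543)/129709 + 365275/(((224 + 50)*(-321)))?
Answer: -42554034673/11408425386 ≈ -3.7301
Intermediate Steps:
C(y) = -523 + y² + 441*y (C(y) = (y² + 441*y) - 523 = -523 + y² + 441*y)
C(-543)/129709 + 365275/(((224 + 50)*(-321))) = (-523 + (-543)² + 441*(-543))/129709 + 365275/(((224 + 50)*(-321))) = (-523 + 294849 - 239463)*(1/129709) + 365275/((274*(-321))) = 54863*(1/129709) + 365275/(-87954) = 54863/129709 + 365275*(-1/87954) = 54863/129709 - 365275/87954 = -42554034673/11408425386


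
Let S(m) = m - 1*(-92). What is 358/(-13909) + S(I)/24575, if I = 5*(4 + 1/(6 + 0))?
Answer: -43370707/2050882050 ≈ -0.021147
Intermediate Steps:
I = 125/6 (I = 5*(4 + 1/6) = 5*(4 + ⅙) = 5*(25/6) = 125/6 ≈ 20.833)
S(m) = 92 + m (S(m) = m + 92 = 92 + m)
358/(-13909) + S(I)/24575 = 358/(-13909) + (92 + 125/6)/24575 = 358*(-1/13909) + (677/6)*(1/24575) = -358/13909 + 677/147450 = -43370707/2050882050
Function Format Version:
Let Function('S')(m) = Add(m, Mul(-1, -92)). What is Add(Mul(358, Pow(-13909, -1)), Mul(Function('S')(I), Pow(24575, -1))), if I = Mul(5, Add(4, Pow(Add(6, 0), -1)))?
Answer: Rational(-43370707, 2050882050) ≈ -0.021147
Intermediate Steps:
I = Rational(125, 6) (I = Mul(5, Add(4, Pow(6, -1))) = Mul(5, Add(4, Rational(1, 6))) = Mul(5, Rational(25, 6)) = Rational(125, 6) ≈ 20.833)
Function('S')(m) = Add(92, m) (Function('S')(m) = Add(m, 92) = Add(92, m))
Add(Mul(358, Pow(-13909, -1)), Mul(Function('S')(I), Pow(24575, -1))) = Add(Mul(358, Pow(-13909, -1)), Mul(Add(92, Rational(125, 6)), Pow(24575, -1))) = Add(Mul(358, Rational(-1, 13909)), Mul(Rational(677, 6), Rational(1, 24575))) = Add(Rational(-358, 13909), Rational(677, 147450)) = Rational(-43370707, 2050882050)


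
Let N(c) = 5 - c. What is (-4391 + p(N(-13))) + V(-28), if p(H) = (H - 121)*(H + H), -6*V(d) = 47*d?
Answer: -23639/3 ≈ -7879.7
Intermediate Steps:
V(d) = -47*d/6
p(H) = 2*H*(-121 + H) (p(H) = (-121 + H)*(2*H) = 2*H*(-121 + H))
(-4391 + p(N(-13))) + V(-28) = (-4391 + 2*(5 - 1*(-13))*(-121 + (5 - 1*(-13)))) - 47/6*(-28) = (-4391 + 2*(5 + 13)*(-121 + (5 + 13))) + 658/3 = (-4391 + 2*18*(-121 + 18)) + 658/3 = (-4391 + 2*18*(-103)) + 658/3 = (-4391 - 3708) + 658/3 = -8099 + 658/3 = -23639/3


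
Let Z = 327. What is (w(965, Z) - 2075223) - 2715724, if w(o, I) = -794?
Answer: -4791741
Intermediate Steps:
(w(965, Z) - 2075223) - 2715724 = (-794 - 2075223) - 2715724 = -2076017 - 2715724 = -4791741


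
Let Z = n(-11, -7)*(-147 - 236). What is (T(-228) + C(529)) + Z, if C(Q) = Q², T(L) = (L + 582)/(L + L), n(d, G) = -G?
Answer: 21064101/76 ≈ 2.7716e+5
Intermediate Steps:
T(L) = (582 + L)/(2*L) (T(L) = (582 + L)/((2*L)) = (582 + L)*(1/(2*L)) = (582 + L)/(2*L))
Z = -2681 (Z = (-1*(-7))*(-147 - 236) = 7*(-383) = -2681)
(T(-228) + C(529)) + Z = ((½)*(582 - 228)/(-228) + 529²) - 2681 = ((½)*(-1/228)*354 + 279841) - 2681 = (-59/76 + 279841) - 2681 = 21267857/76 - 2681 = 21064101/76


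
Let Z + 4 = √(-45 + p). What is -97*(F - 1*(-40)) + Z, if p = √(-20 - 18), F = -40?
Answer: -4 + √(-45 + I*√38) ≈ -3.5416 + 6.7238*I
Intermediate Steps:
p = I*√38 (p = √(-38) = I*√38 ≈ 6.1644*I)
Z = -4 + √(-45 + I*√38) ≈ -3.5416 + 6.7238*I
-97*(F - 1*(-40)) + Z = -97*(-40 - 1*(-40)) + (-4 + √(-45 + I*√38)) = -97*(-40 + 40) + (-4 + √(-45 + I*√38)) = -97*0 + (-4 + √(-45 + I*√38)) = 0 + (-4 + √(-45 + I*√38)) = -4 + √(-45 + I*√38)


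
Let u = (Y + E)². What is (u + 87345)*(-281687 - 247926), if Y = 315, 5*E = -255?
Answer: -83170955133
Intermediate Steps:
E = -51 (E = (⅕)*(-255) = -51)
u = 69696 (u = (315 - 51)² = 264² = 69696)
(u + 87345)*(-281687 - 247926) = (69696 + 87345)*(-281687 - 247926) = 157041*(-529613) = -83170955133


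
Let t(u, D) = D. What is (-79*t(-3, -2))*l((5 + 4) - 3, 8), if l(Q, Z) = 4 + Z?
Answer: 1896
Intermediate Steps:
(-79*t(-3, -2))*l((5 + 4) - 3, 8) = (-79*(-2))*(4 + 8) = 158*12 = 1896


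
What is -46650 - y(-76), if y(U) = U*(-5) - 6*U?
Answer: -47486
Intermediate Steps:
y(U) = -11*U (y(U) = -5*U - 6*U = -11*U)
-46650 - y(-76) = -46650 - (-11)*(-76) = -46650 - 1*836 = -46650 - 836 = -47486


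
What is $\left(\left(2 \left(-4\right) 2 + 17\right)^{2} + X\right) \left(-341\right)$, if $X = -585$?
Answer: $199144$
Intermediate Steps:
$\left(\left(2 \left(-4\right) 2 + 17\right)^{2} + X\right) \left(-341\right) = \left(\left(2 \left(-4\right) 2 + 17\right)^{2} - 585\right) \left(-341\right) = \left(\left(\left(-8\right) 2 + 17\right)^{2} - 585\right) \left(-341\right) = \left(\left(-16 + 17\right)^{2} - 585\right) \left(-341\right) = \left(1^{2} - 585\right) \left(-341\right) = \left(1 - 585\right) \left(-341\right) = \left(-584\right) \left(-341\right) = 199144$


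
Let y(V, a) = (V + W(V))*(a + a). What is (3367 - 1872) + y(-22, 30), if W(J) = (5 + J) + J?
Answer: -2165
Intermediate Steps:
W(J) = 5 + 2*J
y(V, a) = 2*a*(5 + 3*V) (y(V, a) = (V + (5 + 2*V))*(a + a) = (5 + 3*V)*(2*a) = 2*a*(5 + 3*V))
(3367 - 1872) + y(-22, 30) = (3367 - 1872) + 2*30*(5 + 3*(-22)) = 1495 + 2*30*(5 - 66) = 1495 + 2*30*(-61) = 1495 - 3660 = -2165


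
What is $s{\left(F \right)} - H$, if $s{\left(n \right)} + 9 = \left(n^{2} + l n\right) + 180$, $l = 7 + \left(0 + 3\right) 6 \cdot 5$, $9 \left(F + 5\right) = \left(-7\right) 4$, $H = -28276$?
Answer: $\frac{2245807}{81} \approx 27726.0$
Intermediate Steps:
$F = - \frac{73}{9}$ ($F = -5 + \frac{\left(-7\right) 4}{9} = -5 + \frac{1}{9} \left(-28\right) = -5 - \frac{28}{9} = - \frac{73}{9} \approx -8.1111$)
$l = 97$ ($l = 7 + 3 \cdot 6 \cdot 5 = 7 + 18 \cdot 5 = 7 + 90 = 97$)
$s{\left(n \right)} = 171 + n^{2} + 97 n$ ($s{\left(n \right)} = -9 + \left(\left(n^{2} + 97 n\right) + 180\right) = -9 + \left(180 + n^{2} + 97 n\right) = 171 + n^{2} + 97 n$)
$s{\left(F \right)} - H = \left(171 + \left(- \frac{73}{9}\right)^{2} + 97 \left(- \frac{73}{9}\right)\right) - -28276 = \left(171 + \frac{5329}{81} - \frac{7081}{9}\right) + 28276 = - \frac{44549}{81} + 28276 = \frac{2245807}{81}$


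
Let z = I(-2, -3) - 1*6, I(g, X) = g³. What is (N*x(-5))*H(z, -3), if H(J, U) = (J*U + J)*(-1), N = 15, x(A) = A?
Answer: 2100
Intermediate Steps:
z = -14 (z = (-2)³ - 1*6 = -8 - 6 = -14)
H(J, U) = -J - J*U (H(J, U) = (J + J*U)*(-1) = -J - J*U)
(N*x(-5))*H(z, -3) = (15*(-5))*(-1*(-14)*(1 - 3)) = -(-75)*(-14)*(-2) = -75*(-28) = 2100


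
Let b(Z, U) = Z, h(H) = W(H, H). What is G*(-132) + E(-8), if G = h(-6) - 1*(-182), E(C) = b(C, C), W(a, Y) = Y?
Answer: -23240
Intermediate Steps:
h(H) = H
E(C) = C
G = 176 (G = -6 - 1*(-182) = -6 + 182 = 176)
G*(-132) + E(-8) = 176*(-132) - 8 = -23232 - 8 = -23240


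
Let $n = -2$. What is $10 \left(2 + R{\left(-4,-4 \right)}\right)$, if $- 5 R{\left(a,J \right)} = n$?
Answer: $24$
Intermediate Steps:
$R{\left(a,J \right)} = \frac{2}{5}$ ($R{\left(a,J \right)} = \left(- \frac{1}{5}\right) \left(-2\right) = \frac{2}{5}$)
$10 \left(2 + R{\left(-4,-4 \right)}\right) = 10 \left(2 + \frac{2}{5}\right) = 10 \cdot \frac{12}{5} = 24$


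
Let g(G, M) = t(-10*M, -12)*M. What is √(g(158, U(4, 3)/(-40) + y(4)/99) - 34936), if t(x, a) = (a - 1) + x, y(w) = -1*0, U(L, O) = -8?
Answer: I*√34939 ≈ 186.92*I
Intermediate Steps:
y(w) = 0
t(x, a) = -1 + a + x (t(x, a) = (-1 + a) + x = -1 + a + x)
g(G, M) = M*(-13 - 10*M) (g(G, M) = (-1 - 12 - 10*M)*M = (-13 - 10*M)*M = M*(-13 - 10*M))
√(g(158, U(4, 3)/(-40) + y(4)/99) - 34936) = √(-(-8/(-40) + 0/99)*(13 + 10*(-8/(-40) + 0/99)) - 34936) = √(-(-8*(-1/40) + 0*(1/99))*(13 + 10*(-8*(-1/40) + 0*(1/99))) - 34936) = √(-(⅕ + 0)*(13 + 10*(⅕ + 0)) - 34936) = √(-1*⅕*(13 + 10*(⅕)) - 34936) = √(-1*⅕*(13 + 2) - 34936) = √(-1*⅕*15 - 34936) = √(-3 - 34936) = √(-34939) = I*√34939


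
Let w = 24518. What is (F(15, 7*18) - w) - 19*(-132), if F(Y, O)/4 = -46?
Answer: -22194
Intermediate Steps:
F(Y, O) = -184 (F(Y, O) = 4*(-46) = -184)
(F(15, 7*18) - w) - 19*(-132) = (-184 - 1*24518) - 19*(-132) = (-184 - 24518) + 2508 = -24702 + 2508 = -22194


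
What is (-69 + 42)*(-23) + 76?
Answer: 697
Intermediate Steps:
(-69 + 42)*(-23) + 76 = -27*(-23) + 76 = 621 + 76 = 697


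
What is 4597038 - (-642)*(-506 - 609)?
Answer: 3881208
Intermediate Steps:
4597038 - (-642)*(-506 - 609) = 4597038 - (-642)*(-1115) = 4597038 - 1*715830 = 4597038 - 715830 = 3881208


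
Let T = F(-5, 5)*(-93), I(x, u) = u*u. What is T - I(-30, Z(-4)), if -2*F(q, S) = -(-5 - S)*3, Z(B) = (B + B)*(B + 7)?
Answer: 819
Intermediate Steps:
Z(B) = 2*B*(7 + B) (Z(B) = (2*B)*(7 + B) = 2*B*(7 + B))
I(x, u) = u²
F(q, S) = -15/2 - 3*S/2 (F(q, S) = -(-(-5 - S))*3/2 = -(5 + S)*3/2 = -(15 + 3*S)/2 = -15/2 - 3*S/2)
T = 1395 (T = (-15/2 - 3/2*5)*(-93) = (-15/2 - 15/2)*(-93) = -15*(-93) = 1395)
T - I(-30, Z(-4)) = 1395 - (2*(-4)*(7 - 4))² = 1395 - (2*(-4)*3)² = 1395 - 1*(-24)² = 1395 - 1*576 = 1395 - 576 = 819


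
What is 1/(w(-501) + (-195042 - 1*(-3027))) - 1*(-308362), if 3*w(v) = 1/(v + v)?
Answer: 177985649371936/577197091 ≈ 3.0836e+5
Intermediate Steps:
w(v) = 1/(6*v) (w(v) = 1/(3*(v + v)) = 1/(3*((2*v))) = (1/(2*v))/3 = 1/(6*v))
1/(w(-501) + (-195042 - 1*(-3027))) - 1*(-308362) = 1/((⅙)/(-501) + (-195042 - 1*(-3027))) - 1*(-308362) = 1/((⅙)*(-1/501) + (-195042 + 3027)) + 308362 = 1/(-1/3006 - 192015) + 308362 = 1/(-577197091/3006) + 308362 = -3006/577197091 + 308362 = 177985649371936/577197091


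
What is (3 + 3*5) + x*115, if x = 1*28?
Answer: 3238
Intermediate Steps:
x = 28
(3 + 3*5) + x*115 = (3 + 3*5) + 28*115 = (3 + 15) + 3220 = 18 + 3220 = 3238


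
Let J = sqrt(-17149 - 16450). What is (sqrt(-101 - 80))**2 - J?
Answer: -181 - I*sqrt(33599) ≈ -181.0 - 183.3*I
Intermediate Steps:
J = I*sqrt(33599) (J = sqrt(-33599) = I*sqrt(33599) ≈ 183.3*I)
(sqrt(-101 - 80))**2 - J = (sqrt(-101 - 80))**2 - I*sqrt(33599) = (sqrt(-181))**2 - I*sqrt(33599) = (I*sqrt(181))**2 - I*sqrt(33599) = -181 - I*sqrt(33599)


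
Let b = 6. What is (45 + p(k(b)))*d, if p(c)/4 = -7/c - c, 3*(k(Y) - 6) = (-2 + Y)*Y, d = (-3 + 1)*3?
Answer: 78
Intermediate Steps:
d = -6 (d = -2*3 = -6)
k(Y) = 6 + Y*(-2 + Y)/3 (k(Y) = 6 + ((-2 + Y)*Y)/3 = 6 + (Y*(-2 + Y))/3 = 6 + Y*(-2 + Y)/3)
p(c) = -28/c - 4*c (p(c) = 4*(-7/c - c) = 4*(-c - 7/c) = -28/c - 4*c)
(45 + p(k(b)))*d = (45 + (-28/(6 - ⅔*6 + (⅓)*6²) - 4*(6 - ⅔*6 + (⅓)*6²)))*(-6) = (45 + (-28/(6 - 4 + (⅓)*36) - 4*(6 - 4 + (⅓)*36)))*(-6) = (45 + (-28/(6 - 4 + 12) - 4*(6 - 4 + 12)))*(-6) = (45 + (-28/14 - 4*14))*(-6) = (45 + (-28*1/14 - 56))*(-6) = (45 + (-2 - 56))*(-6) = (45 - 58)*(-6) = -13*(-6) = 78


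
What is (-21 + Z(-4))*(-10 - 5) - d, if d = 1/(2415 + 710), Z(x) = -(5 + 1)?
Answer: 1265624/3125 ≈ 405.00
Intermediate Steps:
Z(x) = -6 (Z(x) = -1*6 = -6)
d = 1/3125 ≈ 0.00032000
(-21 + Z(-4))*(-10 - 5) - d = (-21 - 6)*(-10 - 5) - 1*1/3125 = -27*(-15) - 1/3125 = 405 - 1/3125 = 1265624/3125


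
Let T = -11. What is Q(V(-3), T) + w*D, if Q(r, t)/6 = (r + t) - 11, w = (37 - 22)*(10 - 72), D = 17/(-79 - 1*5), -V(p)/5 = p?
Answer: 2047/14 ≈ 146.21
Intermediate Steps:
V(p) = -5*p
D = -17/84 (D = 17/(-79 - 5) = 17/(-84) = 17*(-1/84) = -17/84 ≈ -0.20238)
w = -930 (w = 15*(-62) = -930)
Q(r, t) = -66 + 6*r + 6*t (Q(r, t) = 6*((r + t) - 11) = 6*(-11 + r + t) = -66 + 6*r + 6*t)
Q(V(-3), T) + w*D = (-66 + 6*(-5*(-3)) + 6*(-11)) - 930*(-17/84) = (-66 + 6*15 - 66) + 2635/14 = (-66 + 90 - 66) + 2635/14 = -42 + 2635/14 = 2047/14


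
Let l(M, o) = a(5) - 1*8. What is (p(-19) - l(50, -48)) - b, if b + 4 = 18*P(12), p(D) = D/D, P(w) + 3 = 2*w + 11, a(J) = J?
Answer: -568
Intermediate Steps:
P(w) = 8 + 2*w (P(w) = -3 + (2*w + 11) = -3 + (11 + 2*w) = 8 + 2*w)
p(D) = 1
b = 572 (b = -4 + 18*(8 + 2*12) = -4 + 18*(8 + 24) = -4 + 18*32 = -4 + 576 = 572)
l(M, o) = -3 (l(M, o) = 5 - 1*8 = 5 - 8 = -3)
(p(-19) - l(50, -48)) - b = (1 - 1*(-3)) - 1*572 = (1 + 3) - 572 = 4 - 572 = -568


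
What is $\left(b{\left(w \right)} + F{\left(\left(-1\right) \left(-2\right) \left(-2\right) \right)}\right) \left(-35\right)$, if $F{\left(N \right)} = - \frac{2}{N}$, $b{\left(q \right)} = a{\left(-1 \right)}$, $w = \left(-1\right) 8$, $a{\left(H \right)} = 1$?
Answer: $- \frac{105}{2} \approx -52.5$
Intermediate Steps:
$w = -8$
$b{\left(q \right)} = 1$
$\left(b{\left(w \right)} + F{\left(\left(-1\right) \left(-2\right) \left(-2\right) \right)}\right) \left(-35\right) = \left(1 - \frac{2}{\left(-1\right) \left(-2\right) \left(-2\right)}\right) \left(-35\right) = \left(1 - \frac{2}{2 \left(-2\right)}\right) \left(-35\right) = \left(1 - \frac{2}{-4}\right) \left(-35\right) = \left(1 - - \frac{1}{2}\right) \left(-35\right) = \left(1 + \frac{1}{2}\right) \left(-35\right) = \frac{3}{2} \left(-35\right) = - \frac{105}{2}$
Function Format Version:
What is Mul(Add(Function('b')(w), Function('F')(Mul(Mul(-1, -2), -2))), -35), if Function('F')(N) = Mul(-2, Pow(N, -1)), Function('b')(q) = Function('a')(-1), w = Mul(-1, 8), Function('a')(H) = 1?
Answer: Rational(-105, 2) ≈ -52.500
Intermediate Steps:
w = -8
Function('b')(q) = 1
Mul(Add(Function('b')(w), Function('F')(Mul(Mul(-1, -2), -2))), -35) = Mul(Add(1, Mul(-2, Pow(Mul(Mul(-1, -2), -2), -1))), -35) = Mul(Add(1, Mul(-2, Pow(Mul(2, -2), -1))), -35) = Mul(Add(1, Mul(-2, Pow(-4, -1))), -35) = Mul(Add(1, Mul(-2, Rational(-1, 4))), -35) = Mul(Add(1, Rational(1, 2)), -35) = Mul(Rational(3, 2), -35) = Rational(-105, 2)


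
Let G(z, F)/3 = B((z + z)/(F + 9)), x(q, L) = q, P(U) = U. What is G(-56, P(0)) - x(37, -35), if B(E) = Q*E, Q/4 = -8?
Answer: 3473/3 ≈ 1157.7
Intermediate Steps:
Q = -32 (Q = 4*(-8) = -32)
B(E) = -32*E
G(z, F) = -192*z/(9 + F) (G(z, F) = 3*(-32*(z + z)/(F + 9)) = 3*(-32*2*z/(9 + F)) = 3*(-64*z/(9 + F)) = -192*z/(9 + F))
G(-56, P(0)) - x(37, -35) = -192*(-56)/(9 + 0) - 1*37 = -192*(-56)/9 - 37 = -192*(-56)*⅑ - 37 = 3584/3 - 37 = 3473/3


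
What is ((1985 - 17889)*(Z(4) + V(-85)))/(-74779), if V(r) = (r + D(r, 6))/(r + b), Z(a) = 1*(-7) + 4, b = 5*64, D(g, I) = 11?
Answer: -12389216/17573065 ≈ -0.70501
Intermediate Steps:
b = 320
Z(a) = -3 (Z(a) = -7 + 4 = -3)
V(r) = (11 + r)/(320 + r) (V(r) = (r + 11)/(r + 320) = (11 + r)/(320 + r))
((1985 - 17889)*(Z(4) + V(-85)))/(-74779) = ((1985 - 17889)*(-3 + (11 - 85)/(320 - 85)))/(-74779) = -15904*(-3 - 74/235)*(-1/74779) = -15904*(-779/235)*(-1/74779) = (12389216/235)*(-1/74779) = -12389216/17573065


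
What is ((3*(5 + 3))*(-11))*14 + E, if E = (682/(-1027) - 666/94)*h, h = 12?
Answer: -182890764/48269 ≈ -3789.0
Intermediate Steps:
E = -4488540/48269 (E = (682/(-1027) - 666/94)*12 = (682*(-1/1027) - 666*1/94)*12 = (-682/1027 - 333/47)*12 = -374045/48269*12 = -4488540/48269 ≈ -92.990)
((3*(5 + 3))*(-11))*14 + E = ((3*(5 + 3))*(-11))*14 - 4488540/48269 = ((3*8)*(-11))*14 - 4488540/48269 = (24*(-11))*14 - 4488540/48269 = -264*14 - 4488540/48269 = -3696 - 4488540/48269 = -182890764/48269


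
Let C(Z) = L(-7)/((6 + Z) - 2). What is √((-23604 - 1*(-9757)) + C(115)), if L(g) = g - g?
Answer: I*√13847 ≈ 117.67*I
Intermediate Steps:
L(g) = 0
C(Z) = 0 (C(Z) = 0/((6 + Z) - 2) = 0/(4 + Z) = 0)
√((-23604 - 1*(-9757)) + C(115)) = √((-23604 - 1*(-9757)) + 0) = √((-23604 + 9757) + 0) = √(-13847 + 0) = √(-13847) = I*√13847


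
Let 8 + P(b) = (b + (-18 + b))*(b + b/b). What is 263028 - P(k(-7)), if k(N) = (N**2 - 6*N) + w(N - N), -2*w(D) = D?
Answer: 247948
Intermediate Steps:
w(D) = -D/2
k(N) = N**2 - 6*N (k(N) = (N**2 - 6*N) - (N - N)/2 = (N**2 - 6*N) - 1/2*0 = (N**2 - 6*N) + 0 = N**2 - 6*N)
P(b) = -8 + (1 + b)*(-18 + 2*b) (P(b) = -8 + (b + (-18 + b))*(b + b/b) = -8 + (-18 + 2*b)*(b + 1) = -8 + (-18 + 2*b)*(1 + b) = -8 + (1 + b)*(-18 + 2*b))
263028 - P(k(-7)) = 263028 - (-26 - (-112)*(-6 - 7) + 2*(-7*(-6 - 7))**2) = 263028 - (-26 - (-112)*(-13) + 2*(-7*(-13))**2) = 263028 - (-26 - 16*91 + 2*91**2) = 263028 - (-26 - 1456 + 2*8281) = 263028 - (-26 - 1456 + 16562) = 263028 - 1*15080 = 263028 - 15080 = 247948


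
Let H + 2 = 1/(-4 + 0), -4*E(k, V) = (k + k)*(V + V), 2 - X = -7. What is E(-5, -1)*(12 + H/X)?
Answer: -235/4 ≈ -58.750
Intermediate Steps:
X = 9 (X = 2 - 1*(-7) = 2 + 7 = 9)
E(k, V) = -V*k (E(k, V) = -(k + k)*(V + V)/4 = -2*k*2*V/4 = -V*k)
H = -9/4 (H = -2 + 1/(-4 + 0) = -2 + 1/(-4) = -2 - 1/4 = -9/4 ≈ -2.2500)
E(-5, -1)*(12 + H/X) = (-1*(-1)*(-5))*(12 - 9/4/9) = -5*(12 - 9/4*1/9) = -5*(12 - 1/4) = -5*47/4 = -235/4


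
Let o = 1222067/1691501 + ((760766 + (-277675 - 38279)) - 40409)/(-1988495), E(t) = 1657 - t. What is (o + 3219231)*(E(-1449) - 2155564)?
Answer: -3329550599973697436271858/480505897285 ≈ -6.9293e+12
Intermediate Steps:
o = 249432291466/480505897285 (o = 1222067*(1/1691501) + ((760766 - 315954) - 40409)*(-1/1988495) = 174581/241643 + (444812 - 40409)*(-1/1988495) = 174581/241643 + 404403*(-1/1988495) = 174581/241643 - 404403/1988495 = 249432291466/480505897285 ≈ 0.51910)
(o + 3219231)*(E(-1449) - 2155564) = (249432291466/480505897285 + 3219231)*((1657 - 1*(-1449)) - 2155564) = 1546859729654979301*((1657 + 1449) - 2155564)/480505897285 = 1546859729654979301*(3106 - 2155564)/480505897285 = (1546859729654979301/480505897285)*(-2152458) = -3329550599973697436271858/480505897285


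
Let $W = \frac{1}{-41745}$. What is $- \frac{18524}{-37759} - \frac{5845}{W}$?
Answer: $\frac{9213178082999}{37759} \approx 2.44 \cdot 10^{8}$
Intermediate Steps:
$W = - \frac{1}{41745} \approx -2.3955 \cdot 10^{-5}$
$- \frac{18524}{-37759} - \frac{5845}{W} = - \frac{18524}{-37759} - \frac{5845}{- \frac{1}{41745}} = \left(-18524\right) \left(- \frac{1}{37759}\right) - -243999525 = \frac{18524}{37759} + 243999525 = \frac{9213178082999}{37759}$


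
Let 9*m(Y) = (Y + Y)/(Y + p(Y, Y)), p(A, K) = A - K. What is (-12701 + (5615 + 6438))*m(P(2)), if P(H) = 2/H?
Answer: -144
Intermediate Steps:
m(Y) = 2/9 (m(Y) = ((Y + Y)/(Y + (Y - Y)))/9 = ((2*Y)/(Y + 0))/9 = ((2*Y)/Y)/9 = (1/9)*2 = 2/9)
(-12701 + (5615 + 6438))*m(P(2)) = (-12701 + (5615 + 6438))*(2/9) = (-12701 + 12053)*(2/9) = -648*2/9 = -144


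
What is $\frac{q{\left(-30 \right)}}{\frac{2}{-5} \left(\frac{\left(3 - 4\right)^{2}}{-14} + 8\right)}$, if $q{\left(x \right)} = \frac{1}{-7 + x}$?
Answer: $\frac{35}{4107} \approx 0.008522$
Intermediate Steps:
$\frac{q{\left(-30 \right)}}{\frac{2}{-5} \left(\frac{\left(3 - 4\right)^{2}}{-14} + 8\right)} = \frac{1}{\left(-7 - 30\right) \frac{2}{-5} \left(\frac{\left(3 - 4\right)^{2}}{-14} + 8\right)} = \frac{1}{\left(-37\right) 2 \left(- \frac{1}{5}\right) \left(\left(3 - 4\right)^{2} \left(- \frac{1}{14}\right) + 8\right)} = - \frac{1}{37 \left(- \frac{2 \left(\left(-1\right)^{2} \left(- \frac{1}{14}\right) + 8\right)}{5}\right)} = - \frac{1}{37 \left(- \frac{2 \left(1 \left(- \frac{1}{14}\right) + 8\right)}{5}\right)} = - \frac{1}{37 \left(- \frac{2 \left(- \frac{1}{14} + 8\right)}{5}\right)} = - \frac{1}{37 \left(\left(- \frac{2}{5}\right) \frac{111}{14}\right)} = - \frac{1}{37 \left(- \frac{111}{35}\right)} = \left(- \frac{1}{37}\right) \left(- \frac{35}{111}\right) = \frac{35}{4107}$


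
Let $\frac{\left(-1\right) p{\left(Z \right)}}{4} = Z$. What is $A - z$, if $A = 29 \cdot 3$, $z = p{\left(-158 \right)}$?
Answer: $-545$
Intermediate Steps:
$p{\left(Z \right)} = - 4 Z$
$z = 632$ ($z = \left(-4\right) \left(-158\right) = 632$)
$A = 87$
$A - z = 87 - 632 = -545$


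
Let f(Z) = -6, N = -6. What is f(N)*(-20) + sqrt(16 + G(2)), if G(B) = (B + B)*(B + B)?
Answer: 120 + 4*sqrt(2) ≈ 125.66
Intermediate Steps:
G(B) = 4*B**2 (G(B) = (2*B)*(2*B) = 4*B**2)
f(N)*(-20) + sqrt(16 + G(2)) = -6*(-20) + sqrt(16 + 4*2**2) = 120 + sqrt(16 + 4*4) = 120 + sqrt(16 + 16) = 120 + sqrt(32) = 120 + 4*sqrt(2)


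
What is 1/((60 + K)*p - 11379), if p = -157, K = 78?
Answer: -1/33045 ≈ -3.0262e-5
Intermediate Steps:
1/((60 + K)*p - 11379) = 1/((60 + 78)*(-157) - 11379) = 1/(138*(-157) - 11379) = 1/(-21666 - 11379) = 1/(-33045) = -1/33045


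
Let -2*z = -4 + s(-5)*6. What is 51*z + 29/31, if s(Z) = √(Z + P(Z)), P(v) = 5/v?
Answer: 3191/31 - 153*I*√6 ≈ 102.94 - 374.77*I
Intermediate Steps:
s(Z) = √(Z + 5/Z)
z = 2 - 3*I*√6 (z = -(-4 + √(-5 + 5/(-5))*6)/2 = -(-4 + √(-5 + 5*(-⅕))*6)/2 = -(-4 + √(-5 - 1)*6)/2 = -(-4 + √(-6)*6)/2 = -(-4 + (I*√6)*6)/2 = -(-4 + 6*I*√6)/2 = 2 - 3*I*√6 ≈ 2.0 - 7.3485*I)
51*z + 29/31 = 51*(2 - 3*I*√6) + 29/31 = (102 - 153*I*√6) + 29*(1/31) = (102 - 153*I*√6) + 29/31 = 3191/31 - 153*I*√6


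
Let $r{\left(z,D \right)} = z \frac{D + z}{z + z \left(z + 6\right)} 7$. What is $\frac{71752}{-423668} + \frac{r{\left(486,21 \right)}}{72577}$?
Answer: $- \frac{641454009985}{3789759087737} \approx -0.16926$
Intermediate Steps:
$r{\left(z,D \right)} = \frac{7 z \left(D + z\right)}{z + z \left(6 + z\right)}$ ($r{\left(z,D \right)} = z \frac{D + z}{z + z \left(6 + z\right)} 7 = \frac{z \left(D + z\right)}{z + z \left(6 + z\right)} 7 = \frac{7 z \left(D + z\right)}{z + z \left(6 + z\right)}$)
$\frac{71752}{-423668} + \frac{r{\left(486,21 \right)}}{72577} = \frac{71752}{-423668} + \frac{7 \frac{1}{7 + 486} \left(21 + 486\right)}{72577} = 71752 \left(- \frac{1}{423668}\right) + 7 \cdot \frac{1}{493} \cdot 507 \cdot \frac{1}{72577} = - \frac{17938}{105917} + 7 \cdot \frac{1}{493} \cdot 507 \cdot \frac{1}{72577} = - \frac{17938}{105917} + \frac{3549}{493} \cdot \frac{1}{72577} = - \frac{17938}{105917} + \frac{3549}{35780461} = - \frac{641454009985}{3789759087737}$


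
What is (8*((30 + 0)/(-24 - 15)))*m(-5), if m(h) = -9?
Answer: 720/13 ≈ 55.385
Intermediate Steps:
(8*((30 + 0)/(-24 - 15)))*m(-5) = (8*((30 + 0)/(-24 - 15)))*(-9) = (8*(30/(-39)))*(-9) = (8*(30*(-1/39)))*(-9) = (8*(-10/13))*(-9) = -80/13*(-9) = 720/13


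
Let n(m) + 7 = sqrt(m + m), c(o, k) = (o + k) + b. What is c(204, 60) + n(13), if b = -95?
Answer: 162 + sqrt(26) ≈ 167.10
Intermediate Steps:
c(o, k) = -95 + k + o (c(o, k) = (o + k) - 95 = (k + o) - 95 = -95 + k + o)
n(m) = -7 + sqrt(2)*sqrt(m) (n(m) = -7 + sqrt(m + m) = -7 + sqrt(2*m) = -7 + sqrt(2)*sqrt(m))
c(204, 60) + n(13) = (-95 + 60 + 204) + (-7 + sqrt(2)*sqrt(13)) = 169 + (-7 + sqrt(26)) = 162 + sqrt(26)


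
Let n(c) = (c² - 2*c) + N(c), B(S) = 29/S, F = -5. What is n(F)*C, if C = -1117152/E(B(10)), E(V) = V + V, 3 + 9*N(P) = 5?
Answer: -196742880/29 ≈ -6.7842e+6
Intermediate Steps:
N(P) = 2/9 (N(P) = -⅓ + (⅑)*5 = -⅓ + 5/9 = 2/9)
n(c) = 2/9 + c² - 2*c (n(c) = (c² - 2*c) + 2/9 = 2/9 + c² - 2*c)
E(V) = 2*V
C = -5585760/29 (C = -1117152/(2*(29/10)) = -1117152/29/5 = -1117152*5/29 = -5585760/29 ≈ -1.9261e+5)
n(F)*C = (2/9 + (-5)² - 2*(-5))*(-5585760/29) = (2/9 + 25 + 10)*(-5585760/29) = (317/9)*(-5585760/29) = -196742880/29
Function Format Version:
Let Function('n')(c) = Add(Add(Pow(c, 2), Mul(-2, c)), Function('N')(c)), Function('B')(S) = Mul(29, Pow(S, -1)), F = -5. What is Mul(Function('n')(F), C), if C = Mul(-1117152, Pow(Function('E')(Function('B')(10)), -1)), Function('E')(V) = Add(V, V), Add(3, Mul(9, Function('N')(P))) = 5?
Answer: Rational(-196742880, 29) ≈ -6.7842e+6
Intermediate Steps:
Function('N')(P) = Rational(2, 9) (Function('N')(P) = Add(Rational(-1, 3), Mul(Rational(1, 9), 5)) = Add(Rational(-1, 3), Rational(5, 9)) = Rational(2, 9))
Function('n')(c) = Add(Rational(2, 9), Pow(c, 2), Mul(-2, c)) (Function('n')(c) = Add(Add(Pow(c, 2), Mul(-2, c)), Rational(2, 9)) = Add(Rational(2, 9), Pow(c, 2), Mul(-2, c)))
Function('E')(V) = Mul(2, V)
C = Rational(-5585760, 29) (C = Mul(-1117152, Pow(Mul(2, Mul(29, Pow(10, -1))), -1)) = Mul(-1117152, Pow(Mul(2, Mul(29, Rational(1, 10))), -1)) = Mul(-1117152, Pow(Mul(2, Rational(29, 10)), -1)) = Mul(-1117152, Pow(Rational(29, 5), -1)) = Mul(-1117152, Rational(5, 29)) = Rational(-5585760, 29) ≈ -1.9261e+5)
Mul(Function('n')(F), C) = Mul(Add(Rational(2, 9), Pow(-5, 2), Mul(-2, -5)), Rational(-5585760, 29)) = Mul(Add(Rational(2, 9), 25, 10), Rational(-5585760, 29)) = Mul(Rational(317, 9), Rational(-5585760, 29)) = Rational(-196742880, 29)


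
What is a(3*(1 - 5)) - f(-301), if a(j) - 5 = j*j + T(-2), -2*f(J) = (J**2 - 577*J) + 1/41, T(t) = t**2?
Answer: 10847945/82 ≈ 1.3229e+5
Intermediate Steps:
f(J) = -1/82 - J**2/2 + 577*J/2 (f(J) = -((J**2 - 577*J) + 1/41)/2 = -(1/41 + J**2 - 577*J)/2 = -1/82 - J**2/2 + 577*J/2)
a(j) = 9 + j**2 (a(j) = 5 + (j*j + (-2)**2) = 5 + (j**2 + 4) = 5 + (4 + j**2) = 9 + j**2)
a(3*(1 - 5)) - f(-301) = (9 + (3*(1 - 5))**2) - (-1/82 - 1/2*(-301)**2 + (577/2)*(-301)) = (9 + (3*(-4))**2) - (-1/82 - 1/2*90601 - 173677/2) = (9 + (-12)**2) - (-1/82 - 90601/2 - 173677/2) = (9 + 144) - 1*(-10835399/82) = 153 + 10835399/82 = 10847945/82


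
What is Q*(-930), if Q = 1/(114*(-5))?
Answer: 31/19 ≈ 1.6316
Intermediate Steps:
Q = -1/570 (Q = 1/(-570) = -1/570 ≈ -0.0017544)
Q*(-930) = -1/570*(-930) = 31/19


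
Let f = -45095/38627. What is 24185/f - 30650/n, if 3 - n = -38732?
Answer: -1447495462323/69870193 ≈ -20717.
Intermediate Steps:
f = -45095/38627 (f = -45095*1/38627 = -45095/38627 ≈ -1.1674)
n = 38735 (n = 3 - 1*(-38732) = 3 + 38732 = 38735)
24185/f - 30650/n = 24185/(-45095/38627) - 30650/38735 = 24185*(-38627/45095) - 30650*1/38735 = -186838799/9019 - 6130/7747 = -1447495462323/69870193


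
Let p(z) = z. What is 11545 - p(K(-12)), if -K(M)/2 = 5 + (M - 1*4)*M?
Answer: 11939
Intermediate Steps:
K(M) = -10 - 2*M*(-4 + M) (K(M) = -2*(5 + (M - 1*4)*M) = -2*(5 + (M - 4)*M) = -2*(5 + (-4 + M)*M) = -2*(5 + M*(-4 + M)) = -10 - 2*M*(-4 + M))
11545 - p(K(-12)) = 11545 - (-10 - 2*(-12)² + 8*(-12)) = 11545 - (-10 - 2*144 - 96) = 11545 - (-10 - 288 - 96) = 11545 - 1*(-394) = 11545 + 394 = 11939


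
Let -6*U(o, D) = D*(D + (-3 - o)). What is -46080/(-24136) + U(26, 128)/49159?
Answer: 25162176/13482973 ≈ 1.8662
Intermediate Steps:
U(o, D) = -D*(-3 + D - o)/6 (U(o, D) = -D*(D + (-3 - o))/6 = -D*(-3 + D - o)/6)
-46080/(-24136) + U(26, 128)/49159 = -46080/(-24136) + ((⅙)*128*(3 + 26 - 1*128))/49159 = -46080*(-1/24136) + ((⅙)*128*(3 + 26 - 128))*(1/49159) = 5760/3017 + ((⅙)*128*(-99))*(1/49159) = 5760/3017 - 2112*1/49159 = 5760/3017 - 192/4469 = 25162176/13482973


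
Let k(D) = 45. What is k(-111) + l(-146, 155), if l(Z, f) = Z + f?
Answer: 54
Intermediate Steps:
k(-111) + l(-146, 155) = 45 + (-146 + 155) = 45 + 9 = 54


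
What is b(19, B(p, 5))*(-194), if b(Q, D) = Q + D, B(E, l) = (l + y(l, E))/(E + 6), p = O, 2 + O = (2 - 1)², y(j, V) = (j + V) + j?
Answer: -21146/5 ≈ -4229.2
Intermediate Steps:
y(j, V) = V + 2*j (y(j, V) = (V + j) + j = V + 2*j)
O = -1 (O = -2 + (2 - 1)² = -2 + 1² = -2 + 1 = -1)
p = -1
B(E, l) = (E + 3*l)/(6 + E) (B(E, l) = (l + (E + 2*l))/(E + 6) = (E + 3*l)/(6 + E))
b(Q, D) = D + Q
b(19, B(p, 5))*(-194) = ((-1 + 3*5)/(6 - 1) + 19)*(-194) = ((-1 + 15)/5 + 19)*(-194) = ((⅕)*14 + 19)*(-194) = (14/5 + 19)*(-194) = (109/5)*(-194) = -21146/5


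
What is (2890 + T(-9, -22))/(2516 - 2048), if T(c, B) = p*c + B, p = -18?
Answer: 505/78 ≈ 6.4744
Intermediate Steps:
T(c, B) = B - 18*c (T(c, B) = -18*c + B = B - 18*c)
(2890 + T(-9, -22))/(2516 - 2048) = (2890 + (-22 - 18*(-9)))/(2516 - 2048) = (2890 + (-22 + 162))/468 = (2890 + 140)*(1/468) = 3030*(1/468) = 505/78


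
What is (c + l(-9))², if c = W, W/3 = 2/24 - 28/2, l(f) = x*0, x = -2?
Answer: 27889/16 ≈ 1743.1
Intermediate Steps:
l(f) = 0 (l(f) = -2*0 = 0)
W = -167/4 (W = 3*(2/24 - 28/2) = 3*(2*(1/24) - 28*½) = 3*(1/12 - 14) = 3*(-167/12) = -167/4 ≈ -41.750)
c = -167/4 ≈ -41.750
(c + l(-9))² = (-167/4 + 0)² = (-167/4)² = 27889/16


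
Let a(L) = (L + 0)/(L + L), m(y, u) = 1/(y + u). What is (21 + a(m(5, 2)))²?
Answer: 1849/4 ≈ 462.25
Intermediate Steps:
m(y, u) = 1/(u + y)
a(L) = ½ (a(L) = L/((2*L)) = L*(1/(2*L)) = ½)
(21 + a(m(5, 2)))² = (21 + ½)² = (43/2)² = 1849/4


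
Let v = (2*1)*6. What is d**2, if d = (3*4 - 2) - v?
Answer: 4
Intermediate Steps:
v = 12 (v = 2*6 = 12)
d = -2 (d = (3*4 - 2) - 1*12 = (12 - 2) - 12 = 10 - 12 = -2)
d**2 = (-2)**2 = 4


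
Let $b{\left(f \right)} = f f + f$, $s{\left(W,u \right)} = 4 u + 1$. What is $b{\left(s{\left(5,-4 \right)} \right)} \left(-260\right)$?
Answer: $-54600$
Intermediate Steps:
$s{\left(W,u \right)} = 1 + 4 u$
$b{\left(f \right)} = f + f^{2}$ ($b{\left(f \right)} = f^{2} + f = f + f^{2}$)
$b{\left(s{\left(5,-4 \right)} \right)} \left(-260\right) = \left(1 + 4 \left(-4\right)\right) \left(1 + \left(1 + 4 \left(-4\right)\right)\right) \left(-260\right) = \left(1 - 16\right) \left(1 + \left(1 - 16\right)\right) \left(-260\right) = - 15 \left(1 - 15\right) \left(-260\right) = \left(-15\right) \left(-14\right) \left(-260\right) = 210 \left(-260\right) = -54600$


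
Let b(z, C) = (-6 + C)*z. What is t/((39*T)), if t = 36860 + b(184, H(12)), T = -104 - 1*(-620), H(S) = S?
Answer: 9491/5031 ≈ 1.8865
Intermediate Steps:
T = 516 (T = -104 + 620 = 516)
b(z, C) = z*(-6 + C)
t = 37964 (t = 36860 + 184*(-6 + 12) = 36860 + 184*6 = 36860 + 1104 = 37964)
t/((39*T)) = 37964/((39*516)) = 37964/20124 = 37964*(1/20124) = 9491/5031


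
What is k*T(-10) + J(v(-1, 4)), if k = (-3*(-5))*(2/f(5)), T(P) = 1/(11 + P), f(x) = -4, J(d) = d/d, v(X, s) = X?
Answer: -13/2 ≈ -6.5000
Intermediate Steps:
J(d) = 1
k = -15/2 (k = (-3*(-5))*(2/(-4)) = 15*(2*(-¼)) = 15*(-½) = -15/2 ≈ -7.5000)
k*T(-10) + J(v(-1, 4)) = -15/(2*(11 - 10)) + 1 = -15/2/1 + 1 = -15/2*1 + 1 = -15/2 + 1 = -13/2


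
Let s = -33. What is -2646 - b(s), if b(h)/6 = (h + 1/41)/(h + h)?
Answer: -1194698/451 ≈ -2649.0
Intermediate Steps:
b(h) = 3*(1/41 + h)/h (b(h) = 6*((h + 1/41)/(h + h)) = 6*((h + 1/41)/((2*h))) = 6*((1/41 + h)*(1/(2*h))) = 6*((1/41 + h)/(2*h)) = 3*(1/41 + h)/h)
-2646 - b(s) = -2646 - (3 + (3/41)/(-33)) = -2646 - (3 + (3/41)*(-1/33)) = -2646 - (3 - 1/451) = -2646 - 1*1352/451 = -2646 - 1352/451 = -1194698/451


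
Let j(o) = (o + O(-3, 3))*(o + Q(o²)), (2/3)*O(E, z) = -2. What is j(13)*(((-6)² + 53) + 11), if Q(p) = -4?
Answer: 9000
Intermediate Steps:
O(E, z) = -3 (O(E, z) = (3/2)*(-2) = -3)
j(o) = (-4 + o)*(-3 + o) (j(o) = (o - 3)*(o - 4) = (-3 + o)*(-4 + o) = (-4 + o)*(-3 + o))
j(13)*(((-6)² + 53) + 11) = (12 + 13² - 7*13)*(((-6)² + 53) + 11) = (12 + 169 - 91)*((36 + 53) + 11) = 90*(89 + 11) = 90*100 = 9000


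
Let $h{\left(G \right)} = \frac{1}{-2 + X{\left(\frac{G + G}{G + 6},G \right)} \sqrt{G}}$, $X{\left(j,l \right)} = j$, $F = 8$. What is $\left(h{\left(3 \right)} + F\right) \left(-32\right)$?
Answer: $-232 + 8 \sqrt{3} \approx -218.14$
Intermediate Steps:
$h{\left(G \right)} = \frac{1}{-2 + \frac{2 G^{\frac{3}{2}}}{6 + G}}$ ($h{\left(G \right)} = \frac{1}{-2 + \frac{G + G}{G + 6} \sqrt{G}} = \frac{1}{-2 + \frac{2 G}{6 + G} \sqrt{G}} = \frac{1}{-2 + \frac{2 G^{\frac{3}{2}}}{6 + G}}$)
$\left(h{\left(3 \right)} + F\right) \left(-32\right) = \left(\frac{3 + \frac{1}{2} \cdot 3}{-6 + 3^{\frac{3}{2}} - 3} + 8\right) \left(-32\right) = \left(\frac{3 + \frac{3}{2}}{-6 + 3 \sqrt{3} - 3} + 8\right) \left(-32\right) = \left(\frac{1}{-9 + 3 \sqrt{3}} \cdot \frac{9}{2} + 8\right) \left(-32\right) = \left(\frac{9}{2 \left(-9 + 3 \sqrt{3}\right)} + 8\right) \left(-32\right) = \left(8 + \frac{9}{2 \left(-9 + 3 \sqrt{3}\right)}\right) \left(-32\right) = -256 - \frac{144}{-9 + 3 \sqrt{3}}$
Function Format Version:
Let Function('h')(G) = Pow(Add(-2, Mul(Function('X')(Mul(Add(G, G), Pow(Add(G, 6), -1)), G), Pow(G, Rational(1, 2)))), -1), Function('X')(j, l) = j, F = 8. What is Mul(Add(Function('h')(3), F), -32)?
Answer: Add(-232, Mul(8, Pow(3, Rational(1, 2)))) ≈ -218.14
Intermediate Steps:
Function('h')(G) = Pow(Add(-2, Mul(2, Pow(G, Rational(3, 2)), Pow(Add(6, G), -1))), -1) (Function('h')(G) = Pow(Add(-2, Mul(Mul(Add(G, G), Pow(Add(G, 6), -1)), Pow(G, Rational(1, 2)))), -1) = Pow(Add(-2, Mul(Mul(Mul(2, G), Pow(Add(6, G), -1)), Pow(G, Rational(1, 2)))), -1) = Pow(Add(-2, Mul(Mul(2, G, Pow(Add(6, G), -1)), Pow(G, Rational(1, 2)))), -1) = Pow(Add(-2, Mul(2, Pow(G, Rational(3, 2)), Pow(Add(6, G), -1))), -1))
Mul(Add(Function('h')(3), F), -32) = Mul(Add(Mul(Pow(Add(-6, Pow(3, Rational(3, 2)), Mul(-1, 3)), -1), Add(3, Mul(Rational(1, 2), 3))), 8), -32) = Mul(Add(Mul(Pow(Add(-6, Mul(3, Pow(3, Rational(1, 2))), -3), -1), Add(3, Rational(3, 2))), 8), -32) = Mul(Add(Mul(Pow(Add(-9, Mul(3, Pow(3, Rational(1, 2)))), -1), Rational(9, 2)), 8), -32) = Mul(Add(Mul(Rational(9, 2), Pow(Add(-9, Mul(3, Pow(3, Rational(1, 2)))), -1)), 8), -32) = Mul(Add(8, Mul(Rational(9, 2), Pow(Add(-9, Mul(3, Pow(3, Rational(1, 2)))), -1))), -32) = Add(-256, Mul(-144, Pow(Add(-9, Mul(3, Pow(3, Rational(1, 2)))), -1)))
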